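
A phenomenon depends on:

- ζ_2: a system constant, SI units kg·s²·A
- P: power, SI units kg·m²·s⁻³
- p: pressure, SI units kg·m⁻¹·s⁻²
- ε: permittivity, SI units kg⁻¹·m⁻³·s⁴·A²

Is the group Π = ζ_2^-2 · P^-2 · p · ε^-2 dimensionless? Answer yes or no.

Sum the exponent of each base dimension across the product:
  M: −2·[ζ_2]_M − 2·[P]_M + [p]_M − 2·[ε]_M = −2·(1) − 2·(1) + (1) − 2·(-1) = -1
  L: −2·[ζ_2]_L − 2·[P]_L + [p]_L − 2·[ε]_L = −2·(0) − 2·(2) + (-1) − 2·(-3) = 1
  T: −2·[ζ_2]_T − 2·[P]_T + [p]_T − 2·[ε]_T = −2·(2) − 2·(-3) + (-2) − 2·(4) = -8
  I: −2·[ζ_2]_I − 2·[P]_I + [p]_I − 2·[ε]_I = −2·(1) − 2·(0) + (0) − 2·(2) = -6
Net dimensions [M⁻¹ L T⁻⁸ I⁻⁶] ≠ [1] — not dimensionless.

no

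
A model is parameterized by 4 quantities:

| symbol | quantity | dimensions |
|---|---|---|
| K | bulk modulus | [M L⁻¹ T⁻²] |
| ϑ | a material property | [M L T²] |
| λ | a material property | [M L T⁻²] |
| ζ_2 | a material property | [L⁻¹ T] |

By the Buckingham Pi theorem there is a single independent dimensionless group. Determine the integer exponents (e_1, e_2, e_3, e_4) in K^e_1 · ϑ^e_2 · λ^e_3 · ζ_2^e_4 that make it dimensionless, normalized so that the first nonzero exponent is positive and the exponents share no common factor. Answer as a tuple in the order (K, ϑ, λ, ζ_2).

(2, 1, -3, -4)

M: e_1·(1) + e_2·(1) + e_3·(1) + e_4·(0) = 0
L: e_1·(-1) + e_2·(1) + e_3·(1) + e_4·(-1) = 0
T: e_1·(-2) + e_2·(2) + e_3·(-2) + e_4·(1) = 0
Solving this homogeneous linear system for the smallest-integer solution (first nonzero entry positive) gives (2, 1, -3, -4).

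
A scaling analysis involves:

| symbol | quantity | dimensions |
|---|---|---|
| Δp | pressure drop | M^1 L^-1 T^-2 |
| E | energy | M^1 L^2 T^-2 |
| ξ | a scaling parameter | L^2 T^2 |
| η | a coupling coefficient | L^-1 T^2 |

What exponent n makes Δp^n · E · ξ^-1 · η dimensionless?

Balance the M exponent: (1)·n from Δp, plus (1) − (0) + (0) = 1 from the rest, must sum to zero.
n + 1 = 0, so n = -1.

-1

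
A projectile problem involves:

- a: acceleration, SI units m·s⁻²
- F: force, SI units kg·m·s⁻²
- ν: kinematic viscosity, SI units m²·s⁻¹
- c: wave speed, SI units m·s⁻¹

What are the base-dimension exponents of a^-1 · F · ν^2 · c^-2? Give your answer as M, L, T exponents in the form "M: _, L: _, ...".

M: 1, L: 2, T: 0

Collect each base-dimension exponent across the product:
  M: −(0) + (1) + 2·(0) − 2·(0) = 1
  L: −(1) + (1) + 2·(2) − 2·(1) = 2
  T: −(-2) + (-2) + 2·(-1) − 2·(-1) = 0
So the dimensions are [M L²].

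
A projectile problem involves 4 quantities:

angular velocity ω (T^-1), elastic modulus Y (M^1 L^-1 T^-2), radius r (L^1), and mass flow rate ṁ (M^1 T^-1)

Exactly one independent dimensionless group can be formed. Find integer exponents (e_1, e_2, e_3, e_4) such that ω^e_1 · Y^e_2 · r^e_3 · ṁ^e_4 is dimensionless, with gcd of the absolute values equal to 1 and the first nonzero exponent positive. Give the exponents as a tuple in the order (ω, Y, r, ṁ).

(1, -1, -1, 1)

M: e_1·(0) + e_2·(1) + e_3·(0) + e_4·(1) = 0
L: e_1·(0) + e_2·(-1) + e_3·(1) + e_4·(0) = 0
T: e_1·(-1) + e_2·(-2) + e_3·(0) + e_4·(-1) = 0
Solving this homogeneous linear system for the smallest-integer solution (first nonzero entry positive) gives (1, -1, -1, 1).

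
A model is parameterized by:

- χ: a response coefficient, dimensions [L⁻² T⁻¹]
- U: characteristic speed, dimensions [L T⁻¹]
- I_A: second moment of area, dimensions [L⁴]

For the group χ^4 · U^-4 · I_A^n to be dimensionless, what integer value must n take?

Balance the L exponent: (4)·n from I_A, plus 4·(-2) − 4·(1) = -12 from the rest, must sum to zero.
4n − 12 = 0, so n = 3.

3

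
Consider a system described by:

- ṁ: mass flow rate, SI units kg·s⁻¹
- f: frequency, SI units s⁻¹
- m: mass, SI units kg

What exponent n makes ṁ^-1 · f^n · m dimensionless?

1

Balance the T exponent: (-1)·n from f, plus −(-1) + (0) = 1 from the rest, must sum to zero.
−n + 1 = 0, so n = 1.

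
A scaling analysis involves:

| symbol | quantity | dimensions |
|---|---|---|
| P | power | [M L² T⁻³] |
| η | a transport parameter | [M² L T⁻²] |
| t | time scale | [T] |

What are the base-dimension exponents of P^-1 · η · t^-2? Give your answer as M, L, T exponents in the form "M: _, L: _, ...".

Collect each base-dimension exponent across the product:
  M: −(1) + (2) − 2·(0) = 1
  L: −(2) + (1) − 2·(0) = -1
  T: −(-3) + (-2) − 2·(1) = -1
So the dimensions are [M L⁻¹ T⁻¹].

M: 1, L: -1, T: -1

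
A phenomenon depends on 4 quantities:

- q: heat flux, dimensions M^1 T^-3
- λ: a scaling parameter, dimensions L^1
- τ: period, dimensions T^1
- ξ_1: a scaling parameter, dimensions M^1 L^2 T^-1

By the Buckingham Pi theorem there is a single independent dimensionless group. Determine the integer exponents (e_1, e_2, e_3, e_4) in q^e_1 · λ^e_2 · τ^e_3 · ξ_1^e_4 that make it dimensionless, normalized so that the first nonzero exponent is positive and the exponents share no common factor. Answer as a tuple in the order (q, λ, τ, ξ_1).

(1, 2, 2, -1)

M: e_1·(1) + e_2·(0) + e_3·(0) + e_4·(1) = 0
L: e_1·(0) + e_2·(1) + e_3·(0) + e_4·(2) = 0
T: e_1·(-3) + e_2·(0) + e_3·(1) + e_4·(-1) = 0
Solving this homogeneous linear system for the smallest-integer solution (first nonzero entry positive) gives (1, 2, 2, -1).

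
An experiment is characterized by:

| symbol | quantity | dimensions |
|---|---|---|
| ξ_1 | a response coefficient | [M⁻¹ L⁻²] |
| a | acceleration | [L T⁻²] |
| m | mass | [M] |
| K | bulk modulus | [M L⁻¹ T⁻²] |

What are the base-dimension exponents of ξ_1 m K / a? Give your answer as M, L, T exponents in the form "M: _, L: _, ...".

Collect each base-dimension exponent across the product:
  M: (-1) − (0) + (1) + (1) = 1
  L: (-2) − (1) + (0) + (-1) = -4
  T: (0) − (-2) + (0) + (-2) = 0
So the dimensions are [M L⁻⁴].

M: 1, L: -4, T: 0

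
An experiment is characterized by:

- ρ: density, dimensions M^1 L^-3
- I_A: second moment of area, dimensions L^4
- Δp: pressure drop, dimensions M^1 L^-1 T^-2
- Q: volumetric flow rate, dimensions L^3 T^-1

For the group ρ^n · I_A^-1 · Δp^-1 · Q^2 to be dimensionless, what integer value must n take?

Balance the M exponent: (1)·n from ρ, plus −(0) − (1) + 2·(0) = -1 from the rest, must sum to zero.
n − 1 = 0, so n = 1.

1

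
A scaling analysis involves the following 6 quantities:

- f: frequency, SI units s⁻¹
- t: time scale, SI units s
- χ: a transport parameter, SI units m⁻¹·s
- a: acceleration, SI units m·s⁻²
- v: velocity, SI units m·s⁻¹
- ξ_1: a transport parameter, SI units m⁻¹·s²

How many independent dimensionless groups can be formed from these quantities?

4

There are 6 variables and 2 base dimensions (L, T).
The dimension matrix has rank 2.
Independent dimensionless groups: 6 − 2 = 4.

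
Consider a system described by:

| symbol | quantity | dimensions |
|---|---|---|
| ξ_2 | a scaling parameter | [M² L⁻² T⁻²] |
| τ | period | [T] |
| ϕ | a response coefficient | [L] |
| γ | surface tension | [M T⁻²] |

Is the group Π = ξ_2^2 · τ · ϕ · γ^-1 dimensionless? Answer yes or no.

no

Sum the exponent of each base dimension across the product:
  M: 2·[ξ_2]_M + [τ]_M + [ϕ]_M − [γ]_M = 2·(2) + (0) + (0) − (1) = 3
  L: 2·[ξ_2]_L + [τ]_L + [ϕ]_L − [γ]_L = 2·(-2) + (0) + (1) − (0) = -3
  T: 2·[ξ_2]_T + [τ]_T + [ϕ]_T − [γ]_T = 2·(-2) + (1) + (0) − (-2) = -1
Net dimensions [M³ L⁻³ T⁻¹] ≠ [1] — not dimensionless.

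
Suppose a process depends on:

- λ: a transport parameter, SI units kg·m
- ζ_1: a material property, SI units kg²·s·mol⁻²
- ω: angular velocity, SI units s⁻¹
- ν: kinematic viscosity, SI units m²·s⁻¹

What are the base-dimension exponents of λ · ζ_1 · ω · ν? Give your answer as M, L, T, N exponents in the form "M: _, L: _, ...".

Collect each base-dimension exponent across the product:
  M: (1) + (2) + (0) + (0) = 3
  L: (1) + (0) + (0) + (2) = 3
  T: (0) + (1) + (-1) + (-1) = -1
  N: (0) + (-2) + (0) + (0) = -2
So the dimensions are [M³ L³ T⁻¹ N⁻²].

M: 3, L: 3, T: -1, N: -2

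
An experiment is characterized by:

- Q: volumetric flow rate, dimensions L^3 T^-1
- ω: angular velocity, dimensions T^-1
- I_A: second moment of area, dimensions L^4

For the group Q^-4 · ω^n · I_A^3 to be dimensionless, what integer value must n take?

4

Balance the T exponent: (-1)·n from ω, plus −4·(-1) + 3·(0) = 4 from the rest, must sum to zero.
−n + 4 = 0, so n = 4.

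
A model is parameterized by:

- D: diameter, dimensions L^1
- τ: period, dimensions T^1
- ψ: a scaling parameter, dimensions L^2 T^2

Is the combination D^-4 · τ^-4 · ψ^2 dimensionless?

yes

Sum the exponent of each base dimension across the product:
  L: −4·[D]_L − 4·[τ]_L + 2·[ψ]_L = −4·(1) − 4·(0) + 2·(2) = 0
  T: −4·[D]_T − 4·[τ]_T + 2·[ψ]_T = −4·(0) − 4·(1) + 2·(2) = 0
All base exponents vanish — dimensionless.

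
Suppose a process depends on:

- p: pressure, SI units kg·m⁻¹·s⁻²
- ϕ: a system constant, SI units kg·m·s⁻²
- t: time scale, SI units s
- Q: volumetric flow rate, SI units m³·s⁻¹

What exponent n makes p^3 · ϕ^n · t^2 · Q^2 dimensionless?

Balance the M exponent: (1)·n from ϕ, plus 3·(1) + 2·(0) + 2·(0) = 3 from the rest, must sum to zero.
n + 3 = 0, so n = -3.

-3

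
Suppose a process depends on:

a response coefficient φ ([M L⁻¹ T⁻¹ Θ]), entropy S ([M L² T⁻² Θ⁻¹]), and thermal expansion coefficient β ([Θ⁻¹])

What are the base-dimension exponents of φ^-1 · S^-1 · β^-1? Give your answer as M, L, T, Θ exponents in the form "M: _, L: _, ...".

Collect each base-dimension exponent across the product:
  M: −(1) − (1) − (0) = -2
  L: −(-1) − (2) − (0) = -1
  T: −(-1) − (-2) − (0) = 3
  Θ: −(1) − (-1) − (-1) = 1
So the dimensions are [M⁻² L⁻¹ T³ Θ].

M: -2, L: -1, T: 3, Θ: 1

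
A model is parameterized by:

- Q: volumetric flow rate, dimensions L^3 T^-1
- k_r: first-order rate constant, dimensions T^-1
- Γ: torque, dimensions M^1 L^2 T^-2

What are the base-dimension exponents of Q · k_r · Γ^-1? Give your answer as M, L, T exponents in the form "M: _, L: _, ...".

M: -1, L: 1, T: 0

Collect each base-dimension exponent across the product:
  M: (0) + (0) − (1) = -1
  L: (3) + (0) − (2) = 1
  T: (-1) + (-1) − (-2) = 0
So the dimensions are [M⁻¹ L].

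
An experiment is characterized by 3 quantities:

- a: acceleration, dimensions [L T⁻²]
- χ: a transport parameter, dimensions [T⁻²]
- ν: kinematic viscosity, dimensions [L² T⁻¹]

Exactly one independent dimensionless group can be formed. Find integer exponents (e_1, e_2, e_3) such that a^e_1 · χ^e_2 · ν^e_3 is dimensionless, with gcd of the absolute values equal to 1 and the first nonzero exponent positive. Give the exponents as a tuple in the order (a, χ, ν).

(4, -3, -2)

L: e_1·(1) + e_2·(0) + e_3·(2) = 0
T: e_1·(-2) + e_2·(-2) + e_3·(-1) = 0
Solving this homogeneous linear system for the smallest-integer solution (first nonzero entry positive) gives (4, -3, -2).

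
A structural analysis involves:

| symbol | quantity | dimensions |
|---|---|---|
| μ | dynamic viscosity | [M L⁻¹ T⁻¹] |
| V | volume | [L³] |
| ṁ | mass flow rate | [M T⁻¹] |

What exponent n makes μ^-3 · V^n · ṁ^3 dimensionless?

-1

Balance the L exponent: (3)·n from V, plus −3·(-1) + 3·(0) = 3 from the rest, must sum to zero.
3n + 3 = 0, so n = -1.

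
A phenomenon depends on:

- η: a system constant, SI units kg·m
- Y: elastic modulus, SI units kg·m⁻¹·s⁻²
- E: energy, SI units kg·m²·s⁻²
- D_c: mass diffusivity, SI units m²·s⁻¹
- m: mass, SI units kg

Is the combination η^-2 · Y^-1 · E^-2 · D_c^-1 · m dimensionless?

Sum the exponent of each base dimension across the product:
  M: −2·[η]_M − [Y]_M − 2·[E]_M − [D_c]_M + [m]_M = −2·(1) − (1) − 2·(1) − (0) + (1) = -4
  L: −2·[η]_L − [Y]_L − 2·[E]_L − [D_c]_L + [m]_L = −2·(1) − (-1) − 2·(2) − (2) + (0) = -7
  T: −2·[η]_T − [Y]_T − 2·[E]_T − [D_c]_T + [m]_T = −2·(0) − (-2) − 2·(-2) − (-1) + (0) = 7
Net dimensions [M⁻⁴ L⁻⁷ T⁷] ≠ [1] — not dimensionless.

no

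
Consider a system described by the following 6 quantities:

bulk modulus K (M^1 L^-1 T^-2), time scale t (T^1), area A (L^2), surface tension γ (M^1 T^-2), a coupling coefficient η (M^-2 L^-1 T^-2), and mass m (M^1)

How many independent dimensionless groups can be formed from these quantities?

3

There are 6 variables and 3 base dimensions (M, L, T).
The dimension matrix has rank 3.
Independent dimensionless groups: 6 − 3 = 3.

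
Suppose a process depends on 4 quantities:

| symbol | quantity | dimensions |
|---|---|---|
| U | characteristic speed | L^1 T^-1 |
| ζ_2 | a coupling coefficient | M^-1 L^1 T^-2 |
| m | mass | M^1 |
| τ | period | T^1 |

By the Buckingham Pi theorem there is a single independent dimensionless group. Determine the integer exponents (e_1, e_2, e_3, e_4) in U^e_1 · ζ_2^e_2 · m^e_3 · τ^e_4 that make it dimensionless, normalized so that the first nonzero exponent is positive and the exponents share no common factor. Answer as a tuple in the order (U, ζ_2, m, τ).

M: e_1·(0) + e_2·(-1) + e_3·(1) + e_4·(0) = 0
L: e_1·(1) + e_2·(1) + e_3·(0) + e_4·(0) = 0
T: e_1·(-1) + e_2·(-2) + e_3·(0) + e_4·(1) = 0
Solving this homogeneous linear system for the smallest-integer solution (first nonzero entry positive) gives (1, -1, -1, -1).

(1, -1, -1, -1)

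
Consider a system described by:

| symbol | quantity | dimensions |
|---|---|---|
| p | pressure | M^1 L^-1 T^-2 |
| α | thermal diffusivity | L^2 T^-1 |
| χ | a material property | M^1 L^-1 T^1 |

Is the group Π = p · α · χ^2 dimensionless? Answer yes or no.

Sum the exponent of each base dimension across the product:
  M: [p]_M + [α]_M + 2·[χ]_M = (1) + (0) + 2·(1) = 3
  L: [p]_L + [α]_L + 2·[χ]_L = (-1) + (2) + 2·(-1) = -1
  T: [p]_T + [α]_T + 2·[χ]_T = (-2) + (-1) + 2·(1) = -1
Net dimensions [M³ L⁻¹ T⁻¹] ≠ [1] — not dimensionless.

no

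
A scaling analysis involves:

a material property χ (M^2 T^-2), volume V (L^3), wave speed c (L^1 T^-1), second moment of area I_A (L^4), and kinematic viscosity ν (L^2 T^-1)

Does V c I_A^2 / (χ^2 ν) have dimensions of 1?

Sum the exponent of each base dimension across the product:
  M: −2·[χ]_M + [V]_M + [c]_M + 2·[I_A]_M − [ν]_M = −2·(2) + (0) + (0) + 2·(0) − (0) = -4
  L: −2·[χ]_L + [V]_L + [c]_L + 2·[I_A]_L − [ν]_L = −2·(0) + (3) + (1) + 2·(4) − (2) = 10
  T: −2·[χ]_T + [V]_T + [c]_T + 2·[I_A]_T − [ν]_T = −2·(-2) + (0) + (-1) + 2·(0) − (-1) = 4
Net dimensions [M⁻⁴ L¹⁰ T⁴] ≠ [1] — not dimensionless.

no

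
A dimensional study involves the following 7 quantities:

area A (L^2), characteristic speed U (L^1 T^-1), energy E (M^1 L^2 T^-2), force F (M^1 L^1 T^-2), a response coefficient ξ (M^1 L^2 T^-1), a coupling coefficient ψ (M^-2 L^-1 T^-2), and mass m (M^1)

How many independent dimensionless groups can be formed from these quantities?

There are 7 variables and 3 base dimensions (M, L, T).
The dimension matrix has rank 3.
Independent dimensionless groups: 7 − 3 = 4.

4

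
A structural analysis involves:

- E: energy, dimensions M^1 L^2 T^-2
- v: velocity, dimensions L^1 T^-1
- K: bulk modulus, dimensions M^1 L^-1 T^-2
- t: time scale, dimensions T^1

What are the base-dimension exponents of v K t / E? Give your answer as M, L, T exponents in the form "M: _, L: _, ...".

Collect each base-dimension exponent across the product:
  M: −(1) + (0) + (1) + (0) = 0
  L: −(2) + (1) + (-1) + (0) = -2
  T: −(-2) + (-1) + (-2) + (1) = 0
So the dimensions are [L⁻²].

M: 0, L: -2, T: 0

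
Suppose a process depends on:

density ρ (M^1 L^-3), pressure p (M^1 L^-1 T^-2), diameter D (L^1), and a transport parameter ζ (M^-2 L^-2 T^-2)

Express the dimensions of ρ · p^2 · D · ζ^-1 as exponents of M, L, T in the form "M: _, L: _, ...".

M: 5, L: -2, T: -2

Collect each base-dimension exponent across the product:
  M: (1) + 2·(1) + (0) − (-2) = 5
  L: (-3) + 2·(-1) + (1) − (-2) = -2
  T: (0) + 2·(-2) + (0) − (-2) = -2
So the dimensions are [M⁵ L⁻² T⁻²].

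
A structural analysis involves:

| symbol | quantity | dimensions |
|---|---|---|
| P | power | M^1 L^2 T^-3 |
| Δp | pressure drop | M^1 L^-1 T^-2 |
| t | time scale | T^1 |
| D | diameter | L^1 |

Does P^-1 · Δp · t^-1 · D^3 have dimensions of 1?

yes

Sum the exponent of each base dimension across the product:
  M: −[P]_M + [Δp]_M − [t]_M + 3·[D]_M = −(1) + (1) − (0) + 3·(0) = 0
  L: −[P]_L + [Δp]_L − [t]_L + 3·[D]_L = −(2) + (-1) − (0) + 3·(1) = 0
  T: −[P]_T + [Δp]_T − [t]_T + 3·[D]_T = −(-3) + (-2) − (1) + 3·(0) = 0
All base exponents vanish — dimensionless.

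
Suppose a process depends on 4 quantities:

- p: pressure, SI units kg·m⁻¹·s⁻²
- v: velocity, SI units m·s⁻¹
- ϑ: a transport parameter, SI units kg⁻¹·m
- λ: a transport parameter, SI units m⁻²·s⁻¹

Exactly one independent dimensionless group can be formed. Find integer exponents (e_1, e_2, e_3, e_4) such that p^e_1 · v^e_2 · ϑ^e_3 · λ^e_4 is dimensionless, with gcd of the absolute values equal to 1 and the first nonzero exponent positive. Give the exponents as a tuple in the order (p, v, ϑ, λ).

(3, -4, 3, -2)

M: e_1·(1) + e_2·(0) + e_3·(-1) + e_4·(0) = 0
L: e_1·(-1) + e_2·(1) + e_3·(1) + e_4·(-2) = 0
T: e_1·(-2) + e_2·(-1) + e_3·(0) + e_4·(-1) = 0
Solving this homogeneous linear system for the smallest-integer solution (first nonzero entry positive) gives (3, -4, 3, -2).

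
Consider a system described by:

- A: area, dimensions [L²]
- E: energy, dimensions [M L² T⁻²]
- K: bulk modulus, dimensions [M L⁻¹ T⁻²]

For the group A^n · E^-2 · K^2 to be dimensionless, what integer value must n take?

Balance the L exponent: (2)·n from A, plus −2·(2) + 2·(-1) = -6 from the rest, must sum to zero.
2n − 6 = 0, so n = 3.

3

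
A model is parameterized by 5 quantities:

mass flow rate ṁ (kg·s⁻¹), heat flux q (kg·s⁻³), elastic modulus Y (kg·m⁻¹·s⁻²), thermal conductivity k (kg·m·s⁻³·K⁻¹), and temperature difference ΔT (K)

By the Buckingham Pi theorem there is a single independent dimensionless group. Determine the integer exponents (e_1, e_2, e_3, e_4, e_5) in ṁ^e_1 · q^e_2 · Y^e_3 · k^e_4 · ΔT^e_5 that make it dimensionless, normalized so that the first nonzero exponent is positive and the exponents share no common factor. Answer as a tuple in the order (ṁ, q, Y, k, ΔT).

(1, 3, -2, -2, -2)

M: e_1·(1) + e_2·(1) + e_3·(1) + e_4·(1) + e_5·(0) = 0
L: e_1·(0) + e_2·(0) + e_3·(-1) + e_4·(1) + e_5·(0) = 0
T: e_1·(-1) + e_2·(-3) + e_3·(-2) + e_4·(-3) + e_5·(0) = 0
Θ: e_1·(0) + e_2·(0) + e_3·(0) + e_4·(-1) + e_5·(1) = 0
Solving this homogeneous linear system for the smallest-integer solution (first nonzero entry positive) gives (1, 3, -2, -2, -2).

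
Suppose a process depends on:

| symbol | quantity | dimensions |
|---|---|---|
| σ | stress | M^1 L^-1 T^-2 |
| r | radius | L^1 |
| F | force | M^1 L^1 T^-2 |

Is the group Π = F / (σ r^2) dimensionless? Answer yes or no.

Sum the exponent of each base dimension across the product:
  M: −[σ]_M − 2·[r]_M + [F]_M = −(1) − 2·(0) + (1) = 0
  L: −[σ]_L − 2·[r]_L + [F]_L = −(-1) − 2·(1) + (1) = 0
  T: −[σ]_T − 2·[r]_T + [F]_T = −(-2) − 2·(0) + (-2) = 0
  Θ: −[σ]_Θ − 2·[r]_Θ + [F]_Θ = −(0) − 2·(0) + (0) = 0
All base exponents vanish — dimensionless.

yes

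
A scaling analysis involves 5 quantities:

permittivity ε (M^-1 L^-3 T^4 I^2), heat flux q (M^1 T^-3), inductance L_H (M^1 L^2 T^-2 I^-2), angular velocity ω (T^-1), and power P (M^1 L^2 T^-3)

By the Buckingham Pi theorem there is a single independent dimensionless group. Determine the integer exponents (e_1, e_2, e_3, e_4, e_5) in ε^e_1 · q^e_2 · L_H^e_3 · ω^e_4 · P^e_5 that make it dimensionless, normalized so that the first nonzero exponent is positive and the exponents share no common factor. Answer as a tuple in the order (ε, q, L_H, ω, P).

M: e_1·(-1) + e_2·(1) + e_3·(1) + e_4·(0) + e_5·(1) = 0
L: e_1·(-3) + e_2·(0) + e_3·(2) + e_4·(0) + e_5·(2) = 0
T: e_1·(4) + e_2·(-3) + e_3·(-2) + e_4·(-1) + e_5·(-3) = 0
I: e_1·(2) + e_2·(0) + e_3·(-2) + e_4·(0) + e_5·(0) = 0
Solving this homogeneous linear system for the smallest-integer solution (first nonzero entry positive) gives (2, -1, 2, 4, 1).

(2, -1, 2, 4, 1)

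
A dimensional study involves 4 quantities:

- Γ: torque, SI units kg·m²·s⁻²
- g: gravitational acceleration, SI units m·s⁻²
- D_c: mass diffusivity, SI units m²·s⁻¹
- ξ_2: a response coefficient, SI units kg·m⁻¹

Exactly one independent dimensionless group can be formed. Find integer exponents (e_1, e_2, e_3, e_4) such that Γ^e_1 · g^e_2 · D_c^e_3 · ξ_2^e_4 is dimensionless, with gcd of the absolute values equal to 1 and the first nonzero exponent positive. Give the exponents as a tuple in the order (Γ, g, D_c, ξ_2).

(3, -1, -4, -3)

M: e_1·(1) + e_2·(0) + e_3·(0) + e_4·(1) = 0
L: e_1·(2) + e_2·(1) + e_3·(2) + e_4·(-1) = 0
T: e_1·(-2) + e_2·(-2) + e_3·(-1) + e_4·(0) = 0
Solving this homogeneous linear system for the smallest-integer solution (first nonzero entry positive) gives (3, -1, -4, -3).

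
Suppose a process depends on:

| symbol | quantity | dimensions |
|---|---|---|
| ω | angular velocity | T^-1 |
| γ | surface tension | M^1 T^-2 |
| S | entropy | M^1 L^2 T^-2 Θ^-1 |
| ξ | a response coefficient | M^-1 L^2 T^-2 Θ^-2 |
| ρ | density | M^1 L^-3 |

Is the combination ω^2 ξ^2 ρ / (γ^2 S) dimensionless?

Sum the exponent of each base dimension across the product:
  M: 2·[ω]_M − 2·[γ]_M − [S]_M + 2·[ξ]_M + [ρ]_M = 2·(0) − 2·(1) − (1) + 2·(-1) + (1) = -4
  L: 2·[ω]_L − 2·[γ]_L − [S]_L + 2·[ξ]_L + [ρ]_L = 2·(0) − 2·(0) − (2) + 2·(2) + (-3) = -1
  T: 2·[ω]_T − 2·[γ]_T − [S]_T + 2·[ξ]_T + [ρ]_T = 2·(-1) − 2·(-2) − (-2) + 2·(-2) + (0) = 0
  Θ: 2·[ω]_Θ − 2·[γ]_Θ − [S]_Θ + 2·[ξ]_Θ + [ρ]_Θ = 2·(0) − 2·(0) − (-1) + 2·(-2) + (0) = -3
Net dimensions [M⁻⁴ L⁻¹ Θ⁻³] ≠ [1] — not dimensionless.

no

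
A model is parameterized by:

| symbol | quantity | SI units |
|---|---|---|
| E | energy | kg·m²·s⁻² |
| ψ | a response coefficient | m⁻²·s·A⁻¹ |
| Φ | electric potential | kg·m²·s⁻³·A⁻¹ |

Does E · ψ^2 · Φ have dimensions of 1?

no

Sum the exponent of each base dimension across the product:
  M: [E]_M + 2·[ψ]_M + [Φ]_M = (1) + 2·(0) + (1) = 2
  L: [E]_L + 2·[ψ]_L + [Φ]_L = (2) + 2·(-2) + (2) = 0
  T: [E]_T + 2·[ψ]_T + [Φ]_T = (-2) + 2·(1) + (-3) = -3
  I: [E]_I + 2·[ψ]_I + [Φ]_I = (0) + 2·(-1) + (-1) = -3
Net dimensions [M² T⁻³ I⁻³] ≠ [1] — not dimensionless.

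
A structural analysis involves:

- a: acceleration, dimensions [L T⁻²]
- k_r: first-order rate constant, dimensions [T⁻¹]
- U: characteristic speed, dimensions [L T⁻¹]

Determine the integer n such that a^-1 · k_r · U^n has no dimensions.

1

Balance the L exponent: (1)·n from U, plus −(1) + (0) = -1 from the rest, must sum to zero.
n − 1 = 0, so n = 1.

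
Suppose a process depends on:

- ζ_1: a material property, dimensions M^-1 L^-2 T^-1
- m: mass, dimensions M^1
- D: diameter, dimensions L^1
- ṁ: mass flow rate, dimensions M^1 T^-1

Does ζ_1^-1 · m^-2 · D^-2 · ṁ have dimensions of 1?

Sum the exponent of each base dimension across the product:
  M: −[ζ_1]_M − 2·[m]_M − 2·[D]_M + [ṁ]_M = −(-1) − 2·(1) − 2·(0) + (1) = 0
  L: −[ζ_1]_L − 2·[m]_L − 2·[D]_L + [ṁ]_L = −(-2) − 2·(0) − 2·(1) + (0) = 0
  T: −[ζ_1]_T − 2·[m]_T − 2·[D]_T + [ṁ]_T = −(-1) − 2·(0) − 2·(0) + (-1) = 0
All base exponents vanish — dimensionless.

yes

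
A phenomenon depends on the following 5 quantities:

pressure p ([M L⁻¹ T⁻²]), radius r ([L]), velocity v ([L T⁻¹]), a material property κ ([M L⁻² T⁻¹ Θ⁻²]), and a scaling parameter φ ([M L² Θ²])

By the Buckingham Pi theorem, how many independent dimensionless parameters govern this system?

There are 5 variables and 4 base dimensions (M, L, T, Θ).
The dimension matrix has rank 4.
Independent dimensionless groups: 5 − 4 = 1.

1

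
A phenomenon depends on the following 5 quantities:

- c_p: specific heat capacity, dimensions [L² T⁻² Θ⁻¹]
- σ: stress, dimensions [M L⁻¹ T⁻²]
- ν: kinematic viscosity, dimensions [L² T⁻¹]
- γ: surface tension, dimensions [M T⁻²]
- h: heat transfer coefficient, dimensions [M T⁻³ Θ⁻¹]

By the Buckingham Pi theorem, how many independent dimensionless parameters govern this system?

1

There are 5 variables and 4 base dimensions (M, L, T, Θ).
The dimension matrix has rank 4.
Independent dimensionless groups: 5 − 4 = 1.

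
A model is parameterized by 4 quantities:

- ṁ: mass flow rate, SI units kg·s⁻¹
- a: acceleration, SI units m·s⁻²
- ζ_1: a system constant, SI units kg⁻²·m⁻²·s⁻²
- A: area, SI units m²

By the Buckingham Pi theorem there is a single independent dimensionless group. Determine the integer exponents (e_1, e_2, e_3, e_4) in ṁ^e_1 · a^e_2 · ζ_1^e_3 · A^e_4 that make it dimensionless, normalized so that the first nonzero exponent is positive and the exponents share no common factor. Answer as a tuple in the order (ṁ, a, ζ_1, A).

(2, -2, 1, 2)

M: e_1·(1) + e_2·(0) + e_3·(-2) + e_4·(0) = 0
L: e_1·(0) + e_2·(1) + e_3·(-2) + e_4·(2) = 0
T: e_1·(-1) + e_2·(-2) + e_3·(-2) + e_4·(0) = 0
Solving this homogeneous linear system for the smallest-integer solution (first nonzero entry positive) gives (2, -2, 1, 2).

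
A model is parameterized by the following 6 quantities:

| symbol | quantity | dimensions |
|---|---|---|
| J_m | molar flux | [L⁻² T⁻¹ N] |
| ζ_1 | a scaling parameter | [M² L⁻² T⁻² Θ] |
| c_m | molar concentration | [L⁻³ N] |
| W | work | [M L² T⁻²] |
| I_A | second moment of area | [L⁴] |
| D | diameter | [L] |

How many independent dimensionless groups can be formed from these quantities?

There are 6 variables and 5 base dimensions (M, L, T, Θ, N).
The dimension matrix has rank 5.
Independent dimensionless groups: 6 − 5 = 1.

1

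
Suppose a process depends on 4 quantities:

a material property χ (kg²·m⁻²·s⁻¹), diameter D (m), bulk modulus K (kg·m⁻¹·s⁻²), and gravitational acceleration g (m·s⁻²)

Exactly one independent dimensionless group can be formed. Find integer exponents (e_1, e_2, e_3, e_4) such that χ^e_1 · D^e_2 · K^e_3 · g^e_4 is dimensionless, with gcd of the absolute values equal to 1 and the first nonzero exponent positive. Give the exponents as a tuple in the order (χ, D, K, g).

(2, -3, -4, 3)

M: e_1·(2) + e_2·(0) + e_3·(1) + e_4·(0) = 0
L: e_1·(-2) + e_2·(1) + e_3·(-1) + e_4·(1) = 0
T: e_1·(-1) + e_2·(0) + e_3·(-2) + e_4·(-2) = 0
Solving this homogeneous linear system for the smallest-integer solution (first nonzero entry positive) gives (2, -3, -4, 3).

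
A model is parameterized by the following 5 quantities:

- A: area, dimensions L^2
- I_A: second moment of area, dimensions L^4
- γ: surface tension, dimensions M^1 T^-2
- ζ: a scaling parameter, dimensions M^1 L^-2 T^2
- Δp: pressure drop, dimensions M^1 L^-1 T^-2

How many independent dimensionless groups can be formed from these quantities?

2

There are 5 variables and 3 base dimensions (M, L, T).
The dimension matrix has rank 3.
Independent dimensionless groups: 5 − 3 = 2.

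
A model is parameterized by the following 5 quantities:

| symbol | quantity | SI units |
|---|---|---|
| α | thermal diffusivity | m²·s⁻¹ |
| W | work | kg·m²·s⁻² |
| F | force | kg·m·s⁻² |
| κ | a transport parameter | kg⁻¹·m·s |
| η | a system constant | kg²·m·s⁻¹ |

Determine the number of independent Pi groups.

There are 5 variables and 3 base dimensions (M, L, T).
The dimension matrix has rank 3.
Independent dimensionless groups: 5 − 3 = 2.

2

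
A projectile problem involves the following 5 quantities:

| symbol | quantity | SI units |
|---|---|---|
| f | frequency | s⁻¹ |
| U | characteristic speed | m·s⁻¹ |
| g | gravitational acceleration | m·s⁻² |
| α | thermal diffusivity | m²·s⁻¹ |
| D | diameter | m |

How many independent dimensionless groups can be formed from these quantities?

There are 5 variables and 2 base dimensions (L, T).
The dimension matrix has rank 2.
Independent dimensionless groups: 5 − 2 = 3.

3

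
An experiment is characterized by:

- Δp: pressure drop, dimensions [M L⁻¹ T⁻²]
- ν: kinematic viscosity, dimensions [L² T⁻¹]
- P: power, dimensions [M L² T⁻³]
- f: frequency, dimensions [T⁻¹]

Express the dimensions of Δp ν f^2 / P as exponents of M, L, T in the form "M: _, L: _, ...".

Collect each base-dimension exponent across the product:
  M: (1) + (0) − (1) + 2·(0) = 0
  L: (-1) + (2) − (2) + 2·(0) = -1
  T: (-2) + (-1) − (-3) + 2·(-1) = -2
So the dimensions are [L⁻¹ T⁻²].

M: 0, L: -1, T: -2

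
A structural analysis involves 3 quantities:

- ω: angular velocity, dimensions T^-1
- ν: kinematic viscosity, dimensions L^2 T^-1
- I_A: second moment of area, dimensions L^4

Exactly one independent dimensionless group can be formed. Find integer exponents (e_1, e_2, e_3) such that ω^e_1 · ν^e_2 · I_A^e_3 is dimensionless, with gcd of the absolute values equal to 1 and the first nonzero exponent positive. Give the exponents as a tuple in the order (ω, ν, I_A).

(2, -2, 1)

L: e_1·(0) + e_2·(2) + e_3·(4) = 0
T: e_1·(-1) + e_2·(-1) + e_3·(0) = 0
Solving this homogeneous linear system for the smallest-integer solution (first nonzero entry positive) gives (2, -2, 1).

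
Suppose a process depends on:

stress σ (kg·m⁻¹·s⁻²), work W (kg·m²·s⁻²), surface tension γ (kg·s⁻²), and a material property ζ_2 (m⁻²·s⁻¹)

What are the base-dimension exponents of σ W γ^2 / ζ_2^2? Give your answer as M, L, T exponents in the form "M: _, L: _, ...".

M: 4, L: 5, T: -6

Collect each base-dimension exponent across the product:
  M: (1) + (1) + 2·(1) − 2·(0) = 4
  L: (-1) + (2) + 2·(0) − 2·(-2) = 5
  T: (-2) + (-2) + 2·(-2) − 2·(-1) = -6
So the dimensions are [M⁴ L⁵ T⁻⁶].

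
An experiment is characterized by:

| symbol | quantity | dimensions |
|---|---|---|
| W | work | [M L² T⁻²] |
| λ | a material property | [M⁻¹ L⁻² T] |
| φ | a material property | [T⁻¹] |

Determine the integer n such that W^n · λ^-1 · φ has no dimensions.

Balance the M exponent: (1)·n from W, plus −(-1) + (0) = 1 from the rest, must sum to zero.
n + 1 = 0, so n = -1.

-1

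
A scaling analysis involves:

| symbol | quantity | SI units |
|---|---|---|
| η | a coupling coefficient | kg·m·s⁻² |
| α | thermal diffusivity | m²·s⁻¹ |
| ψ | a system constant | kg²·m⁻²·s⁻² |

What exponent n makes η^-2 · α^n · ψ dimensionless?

2

Balance the L exponent: (2)·n from α, plus −2·(1) + (-2) = -4 from the rest, must sum to zero.
2n − 4 = 0, so n = 2.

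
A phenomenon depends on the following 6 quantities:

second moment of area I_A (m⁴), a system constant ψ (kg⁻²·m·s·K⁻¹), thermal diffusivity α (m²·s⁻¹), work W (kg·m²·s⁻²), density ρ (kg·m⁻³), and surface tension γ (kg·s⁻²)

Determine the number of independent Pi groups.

2

There are 6 variables and 4 base dimensions (M, L, T, Θ).
The dimension matrix has rank 4.
Independent dimensionless groups: 6 − 4 = 2.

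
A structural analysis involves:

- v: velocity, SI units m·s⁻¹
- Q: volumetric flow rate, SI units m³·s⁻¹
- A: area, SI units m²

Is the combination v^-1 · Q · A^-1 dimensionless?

Sum the exponent of each base dimension across the product:
  L: −[v]_L + [Q]_L − [A]_L = −(1) + (3) − (2) = 0
  T: −[v]_T + [Q]_T − [A]_T = −(-1) + (-1) − (0) = 0
All base exponents vanish — dimensionless.

yes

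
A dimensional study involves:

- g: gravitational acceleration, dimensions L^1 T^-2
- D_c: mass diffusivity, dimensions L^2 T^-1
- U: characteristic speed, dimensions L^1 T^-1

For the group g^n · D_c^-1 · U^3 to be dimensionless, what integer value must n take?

-1

Balance the L exponent: (1)·n from g, plus −(2) + 3·(1) = 1 from the rest, must sum to zero.
n + 1 = 0, so n = -1.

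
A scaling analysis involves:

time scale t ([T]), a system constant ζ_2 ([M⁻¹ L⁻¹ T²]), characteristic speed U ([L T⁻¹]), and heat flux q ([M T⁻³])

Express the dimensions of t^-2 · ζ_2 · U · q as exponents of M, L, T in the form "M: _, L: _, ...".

M: 0, L: 0, T: -4

Collect each base-dimension exponent across the product:
  M: −2·(0) + (-1) + (0) + (1) = 0
  L: −2·(0) + (-1) + (1) + (0) = 0
  T: −2·(1) + (2) + (-1) + (-3) = -4
So the dimensions are [T⁻⁴].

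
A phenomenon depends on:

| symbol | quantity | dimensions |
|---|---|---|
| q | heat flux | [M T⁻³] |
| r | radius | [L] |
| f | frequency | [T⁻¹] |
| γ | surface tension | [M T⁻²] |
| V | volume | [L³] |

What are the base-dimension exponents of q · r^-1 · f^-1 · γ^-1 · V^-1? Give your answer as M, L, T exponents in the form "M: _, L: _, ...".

M: 0, L: -4, T: 0

Collect each base-dimension exponent across the product:
  M: (1) − (0) − (0) − (1) − (0) = 0
  L: (0) − (1) − (0) − (0) − (3) = -4
  T: (-3) − (0) − (-1) − (-2) − (0) = 0
So the dimensions are [L⁻⁴].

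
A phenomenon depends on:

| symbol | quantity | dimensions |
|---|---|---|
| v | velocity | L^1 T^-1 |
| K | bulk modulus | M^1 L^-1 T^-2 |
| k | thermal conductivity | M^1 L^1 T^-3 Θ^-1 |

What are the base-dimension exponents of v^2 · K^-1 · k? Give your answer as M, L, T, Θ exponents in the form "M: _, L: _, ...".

M: 0, L: 4, T: -3, Θ: -1

Collect each base-dimension exponent across the product:
  M: 2·(0) − (1) + (1) = 0
  L: 2·(1) − (-1) + (1) = 4
  T: 2·(-1) − (-2) + (-3) = -3
  Θ: 2·(0) − (0) + (-1) = -1
So the dimensions are [L⁴ T⁻³ Θ⁻¹].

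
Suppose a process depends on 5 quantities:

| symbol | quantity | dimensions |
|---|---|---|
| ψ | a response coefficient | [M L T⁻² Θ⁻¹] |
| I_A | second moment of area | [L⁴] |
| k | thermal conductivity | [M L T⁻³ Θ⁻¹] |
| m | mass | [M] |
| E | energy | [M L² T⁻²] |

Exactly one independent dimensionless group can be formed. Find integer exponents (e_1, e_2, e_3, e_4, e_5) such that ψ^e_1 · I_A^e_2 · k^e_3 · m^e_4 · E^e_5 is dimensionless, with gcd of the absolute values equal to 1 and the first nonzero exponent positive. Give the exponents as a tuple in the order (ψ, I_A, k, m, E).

(4, -1, -4, -2, 2)

M: e_1·(1) + e_2·(0) + e_3·(1) + e_4·(1) + e_5·(1) = 0
L: e_1·(1) + e_2·(4) + e_3·(1) + e_4·(0) + e_5·(2) = 0
T: e_1·(-2) + e_2·(0) + e_3·(-3) + e_4·(0) + e_5·(-2) = 0
Θ: e_1·(-1) + e_2·(0) + e_3·(-1) + e_4·(0) + e_5·(0) = 0
Solving this homogeneous linear system for the smallest-integer solution (first nonzero entry positive) gives (4, -1, -4, -2, 2).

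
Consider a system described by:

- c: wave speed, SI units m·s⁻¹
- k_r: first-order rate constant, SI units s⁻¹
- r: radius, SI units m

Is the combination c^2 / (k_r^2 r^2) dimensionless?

Sum the exponent of each base dimension across the product:
  L: 2·[c]_L − 2·[k_r]_L − 2·[r]_L = 2·(1) − 2·(0) − 2·(1) = 0
  T: 2·[c]_T − 2·[k_r]_T − 2·[r]_T = 2·(-1) − 2·(-1) − 2·(0) = 0
All base exponents vanish — dimensionless.

yes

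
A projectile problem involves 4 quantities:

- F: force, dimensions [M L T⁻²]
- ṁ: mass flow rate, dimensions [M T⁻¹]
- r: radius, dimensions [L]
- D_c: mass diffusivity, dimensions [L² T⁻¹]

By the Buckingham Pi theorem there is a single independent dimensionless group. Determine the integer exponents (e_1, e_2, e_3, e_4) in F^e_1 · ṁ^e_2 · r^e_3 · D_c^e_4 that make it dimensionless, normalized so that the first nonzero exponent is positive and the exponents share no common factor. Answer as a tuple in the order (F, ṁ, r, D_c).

(1, -1, 1, -1)

M: e_1·(1) + e_2·(1) + e_3·(0) + e_4·(0) = 0
L: e_1·(1) + e_2·(0) + e_3·(1) + e_4·(2) = 0
T: e_1·(-2) + e_2·(-1) + e_3·(0) + e_4·(-1) = 0
Solving this homogeneous linear system for the smallest-integer solution (first nonzero entry positive) gives (1, -1, 1, -1).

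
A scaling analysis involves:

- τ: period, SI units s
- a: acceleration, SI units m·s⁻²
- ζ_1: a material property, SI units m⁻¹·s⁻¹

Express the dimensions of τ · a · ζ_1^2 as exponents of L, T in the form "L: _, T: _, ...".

L: -1, T: -3

Collect each base-dimension exponent across the product:
  L: (0) + (1) + 2·(-1) = -1
  T: (1) + (-2) + 2·(-1) = -3
So the dimensions are [L⁻¹ T⁻³].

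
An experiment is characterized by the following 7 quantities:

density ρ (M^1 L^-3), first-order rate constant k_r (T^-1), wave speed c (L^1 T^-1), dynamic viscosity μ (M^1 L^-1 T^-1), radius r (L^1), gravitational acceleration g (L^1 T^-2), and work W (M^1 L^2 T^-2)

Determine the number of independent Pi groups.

There are 7 variables and 3 base dimensions (M, L, T).
The dimension matrix has rank 3.
Independent dimensionless groups: 7 − 3 = 4.

4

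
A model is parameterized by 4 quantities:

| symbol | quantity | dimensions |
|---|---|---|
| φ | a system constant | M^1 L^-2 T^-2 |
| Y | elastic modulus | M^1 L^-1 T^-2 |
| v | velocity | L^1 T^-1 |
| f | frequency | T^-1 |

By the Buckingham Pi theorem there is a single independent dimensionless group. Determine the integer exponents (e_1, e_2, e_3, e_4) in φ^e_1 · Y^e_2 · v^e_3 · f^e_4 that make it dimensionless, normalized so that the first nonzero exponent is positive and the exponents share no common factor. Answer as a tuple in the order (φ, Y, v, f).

M: e_1·(1) + e_2·(1) + e_3·(0) + e_4·(0) = 0
L: e_1·(-2) + e_2·(-1) + e_3·(1) + e_4·(0) = 0
T: e_1·(-2) + e_2·(-2) + e_3·(-1) + e_4·(-1) = 0
Solving this homogeneous linear system for the smallest-integer solution (first nonzero entry positive) gives (1, -1, 1, -1).

(1, -1, 1, -1)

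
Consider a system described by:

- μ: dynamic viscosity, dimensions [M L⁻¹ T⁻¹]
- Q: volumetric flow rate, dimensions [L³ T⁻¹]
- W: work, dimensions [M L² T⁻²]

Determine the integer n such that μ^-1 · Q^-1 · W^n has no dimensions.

Balance the M exponent: (1)·n from W, plus −(1) − (0) = -1 from the rest, must sum to zero.
n − 1 = 0, so n = 1.

1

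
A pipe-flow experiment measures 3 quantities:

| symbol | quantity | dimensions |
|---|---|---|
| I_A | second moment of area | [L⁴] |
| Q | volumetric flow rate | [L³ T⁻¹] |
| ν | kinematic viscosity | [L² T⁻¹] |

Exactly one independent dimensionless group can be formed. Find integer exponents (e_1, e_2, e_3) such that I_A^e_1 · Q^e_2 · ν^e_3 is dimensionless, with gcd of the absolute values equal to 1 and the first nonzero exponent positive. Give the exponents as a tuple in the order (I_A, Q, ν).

L: e_1·(4) + e_2·(3) + e_3·(2) = 0
T: e_1·(0) + e_2·(-1) + e_3·(-1) = 0
Solving this homogeneous linear system for the smallest-integer solution (first nonzero entry positive) gives (1, -4, 4).

(1, -4, 4)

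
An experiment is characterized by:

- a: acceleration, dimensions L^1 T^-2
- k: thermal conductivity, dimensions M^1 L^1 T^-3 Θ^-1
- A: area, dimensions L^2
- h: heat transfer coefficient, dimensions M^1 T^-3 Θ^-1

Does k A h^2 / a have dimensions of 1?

Sum the exponent of each base dimension across the product:
  M: −[a]_M + [k]_M + [A]_M + 2·[h]_M = −(0) + (1) + (0) + 2·(1) = 3
  L: −[a]_L + [k]_L + [A]_L + 2·[h]_L = −(1) + (1) + (2) + 2·(0) = 2
  T: −[a]_T + [k]_T + [A]_T + 2·[h]_T = −(-2) + (-3) + (0) + 2·(-3) = -7
  Θ: −[a]_Θ + [k]_Θ + [A]_Θ + 2·[h]_Θ = −(0) + (-1) + (0) + 2·(-1) = -3
Net dimensions [M³ L² T⁻⁷ Θ⁻³] ≠ [1] — not dimensionless.

no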